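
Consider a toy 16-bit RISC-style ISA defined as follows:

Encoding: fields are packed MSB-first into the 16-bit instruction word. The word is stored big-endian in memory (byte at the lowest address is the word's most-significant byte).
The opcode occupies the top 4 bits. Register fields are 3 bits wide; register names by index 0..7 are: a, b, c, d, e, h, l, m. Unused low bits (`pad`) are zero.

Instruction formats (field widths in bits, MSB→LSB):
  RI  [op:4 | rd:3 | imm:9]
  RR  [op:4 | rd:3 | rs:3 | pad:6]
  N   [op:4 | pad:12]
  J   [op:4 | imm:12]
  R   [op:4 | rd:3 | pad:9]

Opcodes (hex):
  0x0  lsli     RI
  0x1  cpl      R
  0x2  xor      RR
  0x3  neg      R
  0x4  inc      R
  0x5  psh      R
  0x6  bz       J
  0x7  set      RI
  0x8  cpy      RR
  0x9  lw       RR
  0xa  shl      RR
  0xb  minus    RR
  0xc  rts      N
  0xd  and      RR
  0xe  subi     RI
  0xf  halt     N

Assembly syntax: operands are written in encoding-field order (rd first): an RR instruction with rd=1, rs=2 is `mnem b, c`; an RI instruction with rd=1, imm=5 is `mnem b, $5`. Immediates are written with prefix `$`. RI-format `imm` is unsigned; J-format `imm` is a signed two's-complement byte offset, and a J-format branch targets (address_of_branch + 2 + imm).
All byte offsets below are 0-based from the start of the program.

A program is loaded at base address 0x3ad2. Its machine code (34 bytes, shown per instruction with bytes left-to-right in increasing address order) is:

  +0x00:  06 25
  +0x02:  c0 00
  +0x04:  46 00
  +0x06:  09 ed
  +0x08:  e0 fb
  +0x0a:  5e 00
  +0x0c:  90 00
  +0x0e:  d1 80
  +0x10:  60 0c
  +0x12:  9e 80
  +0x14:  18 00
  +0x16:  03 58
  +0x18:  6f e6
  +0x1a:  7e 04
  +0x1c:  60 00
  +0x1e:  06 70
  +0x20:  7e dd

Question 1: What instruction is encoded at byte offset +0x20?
set m, $221

@+20  big-endian(7e dd) = 0x7edd
  top 4b → 0x7 → set [RI]
  rd: (w>>9)&0x7=0x7 → m
  imm: (w>>0)&0x1ff=0xdd → $221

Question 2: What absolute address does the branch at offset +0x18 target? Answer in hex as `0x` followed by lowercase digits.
@+18  big-endian(6f e6) = 0x6fe6
  op=0x6fe6>>12=0x6 ⇒ bz (J)
  [11:0] imm=4070 (s12→-26) = $-26
  target = base 0x3ad2 + off 0x18 + 2 + imm -26 = 0x3ad2

0x3ad2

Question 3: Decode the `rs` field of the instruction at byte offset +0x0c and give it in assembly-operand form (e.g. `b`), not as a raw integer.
a

+0x0c: 90 00 ⇒ word 0x9000 (big)
  opcode bits[15:12]=0x9: lw/RR
  [11:9] rd=0 = a
  [8:6] rs=0 = a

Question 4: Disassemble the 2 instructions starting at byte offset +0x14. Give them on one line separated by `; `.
cpl e; lsli b, $344

@+14  big-endian(18 00) = 0x1800
  top 4b → 0x1 → cpl [R]
  rd@[11:9]=0x4 ⇒ e
@+16  big-endian(03 58) = 0x0358
  top 4b → 0x0 → lsli [RI]
  rd@[11:9]=0x1 ⇒ b
  imm@[8:0]=0x158 ⇒ $344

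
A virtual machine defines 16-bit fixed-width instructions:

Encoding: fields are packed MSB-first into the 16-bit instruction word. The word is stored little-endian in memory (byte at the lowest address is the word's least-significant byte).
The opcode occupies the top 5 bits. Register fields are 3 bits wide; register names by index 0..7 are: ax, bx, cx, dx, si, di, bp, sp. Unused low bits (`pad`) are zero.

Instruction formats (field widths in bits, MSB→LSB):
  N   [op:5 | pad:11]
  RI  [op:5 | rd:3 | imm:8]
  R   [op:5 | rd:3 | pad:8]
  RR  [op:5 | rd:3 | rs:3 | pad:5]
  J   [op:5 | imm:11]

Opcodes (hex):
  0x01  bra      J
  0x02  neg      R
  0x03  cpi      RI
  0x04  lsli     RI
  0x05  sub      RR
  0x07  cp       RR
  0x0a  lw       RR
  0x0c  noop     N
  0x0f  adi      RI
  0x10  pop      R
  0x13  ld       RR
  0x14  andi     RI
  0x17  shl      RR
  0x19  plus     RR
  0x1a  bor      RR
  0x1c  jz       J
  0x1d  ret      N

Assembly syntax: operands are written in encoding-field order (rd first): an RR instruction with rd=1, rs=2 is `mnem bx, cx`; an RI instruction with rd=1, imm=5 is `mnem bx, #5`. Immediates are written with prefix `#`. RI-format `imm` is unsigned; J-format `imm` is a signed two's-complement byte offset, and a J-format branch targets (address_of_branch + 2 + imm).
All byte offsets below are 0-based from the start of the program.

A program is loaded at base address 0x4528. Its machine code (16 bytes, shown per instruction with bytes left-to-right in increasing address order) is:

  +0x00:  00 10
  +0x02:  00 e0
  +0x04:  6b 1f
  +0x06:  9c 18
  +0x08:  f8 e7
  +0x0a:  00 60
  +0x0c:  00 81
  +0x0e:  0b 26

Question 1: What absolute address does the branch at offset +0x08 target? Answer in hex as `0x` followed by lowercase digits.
0x452a

+0x08: f8 e7 ⇒ word 0xe7f8 (little)
  op=0xe7f8>>11=0x1c ⇒ jz (J)
  imm: (w>>0)&0x7ff=0x7f8 (s11→-8) → #-8
  target = base 0x4528 + off 0x08 + 2 + imm -8 = 0x452a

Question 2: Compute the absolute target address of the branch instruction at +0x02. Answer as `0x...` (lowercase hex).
0x452c

off 0x02: read 00 e0 as little → 0xe000
  opcode bits[15:11]=0x1c: jz/J
  imm@[10:0]=0x0 ⇒ #0
  target = base 0x4528 + off 0x02 + 2 + imm 0 = 0x452c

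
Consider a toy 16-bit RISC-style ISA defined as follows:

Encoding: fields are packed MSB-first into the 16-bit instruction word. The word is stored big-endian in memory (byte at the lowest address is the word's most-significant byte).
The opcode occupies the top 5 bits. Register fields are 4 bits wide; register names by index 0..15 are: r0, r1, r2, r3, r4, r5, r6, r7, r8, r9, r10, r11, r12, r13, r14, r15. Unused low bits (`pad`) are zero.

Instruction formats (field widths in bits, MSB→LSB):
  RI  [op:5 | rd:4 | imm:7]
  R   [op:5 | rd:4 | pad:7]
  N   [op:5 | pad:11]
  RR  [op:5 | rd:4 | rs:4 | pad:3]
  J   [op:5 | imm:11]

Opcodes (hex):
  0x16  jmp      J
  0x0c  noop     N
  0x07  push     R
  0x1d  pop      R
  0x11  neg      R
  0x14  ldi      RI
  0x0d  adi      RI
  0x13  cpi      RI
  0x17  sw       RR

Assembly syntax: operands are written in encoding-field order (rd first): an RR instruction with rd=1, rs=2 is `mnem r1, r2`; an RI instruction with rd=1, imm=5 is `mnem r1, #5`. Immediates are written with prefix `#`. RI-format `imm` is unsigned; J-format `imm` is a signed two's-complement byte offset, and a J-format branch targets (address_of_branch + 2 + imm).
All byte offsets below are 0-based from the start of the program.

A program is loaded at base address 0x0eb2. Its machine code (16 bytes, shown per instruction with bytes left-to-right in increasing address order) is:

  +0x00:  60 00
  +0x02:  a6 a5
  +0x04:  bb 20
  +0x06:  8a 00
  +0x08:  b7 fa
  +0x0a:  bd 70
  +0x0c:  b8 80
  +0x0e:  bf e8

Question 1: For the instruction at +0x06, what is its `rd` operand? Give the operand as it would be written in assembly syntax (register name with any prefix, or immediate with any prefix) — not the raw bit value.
r4

[06] 8a 00 → 0x8a00
  opcode bits[15:11]=0x11: neg/R
  rd: (w>>7)&0xf=0x4 → r4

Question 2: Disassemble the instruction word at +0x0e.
off 0x0e: read bf e8 as big → 0xbfe8
  top 5b → 0x17 → sw [RR]
  rd@[10:7]=0xf ⇒ r15
  rs@[6:3]=0xd ⇒ r13

sw r15, r13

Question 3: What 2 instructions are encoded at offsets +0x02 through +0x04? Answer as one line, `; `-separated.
[02] a6 a5 → 0xa6a5
  top 5b → 0x14 → ldi [RI]
  [10:7] rd=13 = r13
  [6:0] imm=37 = #37
[04] bb 20 → 0xbb20
  top 5b → 0x17 → sw [RR]
  [10:7] rd=6 = r6
  [6:3] rs=4 = r4

ldi r13, #37; sw r6, r4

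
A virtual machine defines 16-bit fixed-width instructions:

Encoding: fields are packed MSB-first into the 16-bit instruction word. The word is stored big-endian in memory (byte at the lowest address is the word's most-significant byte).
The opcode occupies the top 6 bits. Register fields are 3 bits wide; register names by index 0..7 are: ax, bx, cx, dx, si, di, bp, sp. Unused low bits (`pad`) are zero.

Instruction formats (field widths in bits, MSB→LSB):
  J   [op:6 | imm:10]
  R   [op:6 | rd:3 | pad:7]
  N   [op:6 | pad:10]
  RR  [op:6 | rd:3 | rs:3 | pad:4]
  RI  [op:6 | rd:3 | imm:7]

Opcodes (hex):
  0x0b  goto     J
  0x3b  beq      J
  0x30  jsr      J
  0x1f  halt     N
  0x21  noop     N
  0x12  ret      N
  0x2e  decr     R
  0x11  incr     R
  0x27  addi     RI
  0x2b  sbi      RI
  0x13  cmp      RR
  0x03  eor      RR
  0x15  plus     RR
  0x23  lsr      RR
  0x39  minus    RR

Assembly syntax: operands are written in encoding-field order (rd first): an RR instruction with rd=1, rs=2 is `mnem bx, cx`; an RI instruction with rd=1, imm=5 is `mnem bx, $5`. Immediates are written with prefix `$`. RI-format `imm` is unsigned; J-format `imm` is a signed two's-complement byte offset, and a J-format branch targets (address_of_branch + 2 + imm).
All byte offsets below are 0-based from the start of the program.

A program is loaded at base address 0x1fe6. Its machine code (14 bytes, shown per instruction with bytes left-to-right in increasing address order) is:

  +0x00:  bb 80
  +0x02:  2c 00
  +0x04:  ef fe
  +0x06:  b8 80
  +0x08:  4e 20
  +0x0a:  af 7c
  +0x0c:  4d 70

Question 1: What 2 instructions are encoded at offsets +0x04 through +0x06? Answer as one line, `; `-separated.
@+04  big-endian(ef fe) = 0xeffe
  opcode bits[15:10]=0x3b: beq/J
  imm@[9:0]=0x3fe (s10→-2) ⇒ $-2
@+06  big-endian(b8 80) = 0xb880
  opcode bits[15:10]=0x2e: decr/R
  rd@[9:7]=0x1 ⇒ bx

beq $-2; decr bx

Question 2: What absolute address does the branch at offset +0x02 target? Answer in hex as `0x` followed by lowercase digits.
0x1fea

@+02  big-endian(2c 00) = 0x2c00
  top 6b → 0xb → goto [J]
  imm@[9:0]=0x0 ⇒ $0
  target = base 0x1fe6 + off 0x02 + 2 + imm 0 = 0x1fea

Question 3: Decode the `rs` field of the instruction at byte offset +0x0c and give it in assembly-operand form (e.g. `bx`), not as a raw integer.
sp

+0x0c: 4d 70 ⇒ word 0x4d70 (big)
  op=0x4d70>>10=0x13 ⇒ cmp (RR)
  rd@[9:7]=0x2 ⇒ cx
  rs@[6:4]=0x7 ⇒ sp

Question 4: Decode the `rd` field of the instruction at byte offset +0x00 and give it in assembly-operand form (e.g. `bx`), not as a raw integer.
off 0x00: read bb 80 as big → 0xbb80
  opcode bits[15:10]=0x2e: decr/R
  rd@[9:7]=0x7 ⇒ sp

sp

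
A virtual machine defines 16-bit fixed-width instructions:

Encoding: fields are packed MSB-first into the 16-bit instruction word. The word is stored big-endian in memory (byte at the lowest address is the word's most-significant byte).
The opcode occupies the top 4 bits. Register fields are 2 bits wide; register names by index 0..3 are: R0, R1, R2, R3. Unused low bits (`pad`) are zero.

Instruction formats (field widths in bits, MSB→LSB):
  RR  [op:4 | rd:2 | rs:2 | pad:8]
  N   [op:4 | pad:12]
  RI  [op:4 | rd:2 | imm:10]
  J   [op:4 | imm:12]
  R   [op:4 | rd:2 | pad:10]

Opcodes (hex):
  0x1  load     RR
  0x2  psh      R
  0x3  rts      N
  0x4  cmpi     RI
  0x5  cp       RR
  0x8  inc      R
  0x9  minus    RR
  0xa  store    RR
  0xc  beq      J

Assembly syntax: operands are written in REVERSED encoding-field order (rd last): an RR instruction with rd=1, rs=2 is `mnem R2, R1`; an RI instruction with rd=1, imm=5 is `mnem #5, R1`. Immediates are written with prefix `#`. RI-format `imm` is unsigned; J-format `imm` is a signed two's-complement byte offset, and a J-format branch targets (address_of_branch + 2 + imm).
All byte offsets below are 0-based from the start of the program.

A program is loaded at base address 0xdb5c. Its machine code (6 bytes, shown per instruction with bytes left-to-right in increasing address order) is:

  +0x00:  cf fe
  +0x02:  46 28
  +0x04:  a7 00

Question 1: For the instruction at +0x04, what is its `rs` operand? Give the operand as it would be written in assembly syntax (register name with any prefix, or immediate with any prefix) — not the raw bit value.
R3

@+04  big-endian(a7 00) = 0xa700
  top 4b → 0xa → store [RR]
  [11:10] rd=1 = R1
  [9:8] rs=3 = R3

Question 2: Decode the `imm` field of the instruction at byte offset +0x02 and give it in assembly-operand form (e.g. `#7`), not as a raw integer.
@+02  big-endian(46 28) = 0x4628
  top 4b → 0x4 → cmpi [RI]
  rd@[11:10]=0x1 ⇒ R1
  imm@[9:0]=0x228 ⇒ #552

#552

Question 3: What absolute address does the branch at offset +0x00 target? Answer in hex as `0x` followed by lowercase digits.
@+00  big-endian(cf fe) = 0xcffe
  opcode bits[15:12]=0xc: beq/J
  imm@[11:0]=0xffe (s12→-2) ⇒ #-2
  target = base 0xdb5c + off 0x00 + 2 + imm -2 = 0xdb5c

0xdb5c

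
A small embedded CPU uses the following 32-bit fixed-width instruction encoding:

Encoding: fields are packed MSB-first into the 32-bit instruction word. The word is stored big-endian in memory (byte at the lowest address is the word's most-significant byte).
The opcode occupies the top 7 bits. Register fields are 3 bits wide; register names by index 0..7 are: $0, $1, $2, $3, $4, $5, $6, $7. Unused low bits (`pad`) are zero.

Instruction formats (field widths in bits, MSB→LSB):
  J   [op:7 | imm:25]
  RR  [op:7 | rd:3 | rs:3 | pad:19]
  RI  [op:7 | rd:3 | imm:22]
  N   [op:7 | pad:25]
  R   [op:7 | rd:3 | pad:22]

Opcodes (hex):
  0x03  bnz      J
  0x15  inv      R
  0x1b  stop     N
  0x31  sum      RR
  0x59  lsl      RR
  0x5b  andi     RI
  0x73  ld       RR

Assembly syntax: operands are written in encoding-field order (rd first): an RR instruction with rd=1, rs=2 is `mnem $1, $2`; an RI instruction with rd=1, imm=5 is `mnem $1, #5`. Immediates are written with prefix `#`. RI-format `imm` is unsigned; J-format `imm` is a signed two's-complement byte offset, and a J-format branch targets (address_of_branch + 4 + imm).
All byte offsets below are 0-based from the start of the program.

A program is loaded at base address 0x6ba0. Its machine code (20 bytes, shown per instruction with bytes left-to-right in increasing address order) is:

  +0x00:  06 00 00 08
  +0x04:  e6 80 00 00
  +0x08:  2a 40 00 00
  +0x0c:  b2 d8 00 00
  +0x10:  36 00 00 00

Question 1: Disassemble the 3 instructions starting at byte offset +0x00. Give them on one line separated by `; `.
[00] 06 00 00 08 → 0x06000008
  opcode bits[31:25]=0x3: bnz/J
  imm: (w>>0)&0x1ffffff=0x8 → #8
[04] e6 80 00 00 → 0xe6800000
  opcode bits[31:25]=0x73: ld/RR
  rd: (w>>22)&0x7=0x2 → $2
  rs: (w>>19)&0x7=0x0 → $0
[08] 2a 40 00 00 → 0x2a400000
  opcode bits[31:25]=0x15: inv/R
  rd: (w>>22)&0x7=0x1 → $1

bnz #8; ld $2, $0; inv $1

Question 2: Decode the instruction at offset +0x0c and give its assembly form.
[0c] b2 d8 00 00 → 0xb2d80000
  opcode bits[31:25]=0x59: lsl/RR
  rd: (w>>22)&0x7=0x3 → $3
  rs: (w>>19)&0x7=0x3 → $3

lsl $3, $3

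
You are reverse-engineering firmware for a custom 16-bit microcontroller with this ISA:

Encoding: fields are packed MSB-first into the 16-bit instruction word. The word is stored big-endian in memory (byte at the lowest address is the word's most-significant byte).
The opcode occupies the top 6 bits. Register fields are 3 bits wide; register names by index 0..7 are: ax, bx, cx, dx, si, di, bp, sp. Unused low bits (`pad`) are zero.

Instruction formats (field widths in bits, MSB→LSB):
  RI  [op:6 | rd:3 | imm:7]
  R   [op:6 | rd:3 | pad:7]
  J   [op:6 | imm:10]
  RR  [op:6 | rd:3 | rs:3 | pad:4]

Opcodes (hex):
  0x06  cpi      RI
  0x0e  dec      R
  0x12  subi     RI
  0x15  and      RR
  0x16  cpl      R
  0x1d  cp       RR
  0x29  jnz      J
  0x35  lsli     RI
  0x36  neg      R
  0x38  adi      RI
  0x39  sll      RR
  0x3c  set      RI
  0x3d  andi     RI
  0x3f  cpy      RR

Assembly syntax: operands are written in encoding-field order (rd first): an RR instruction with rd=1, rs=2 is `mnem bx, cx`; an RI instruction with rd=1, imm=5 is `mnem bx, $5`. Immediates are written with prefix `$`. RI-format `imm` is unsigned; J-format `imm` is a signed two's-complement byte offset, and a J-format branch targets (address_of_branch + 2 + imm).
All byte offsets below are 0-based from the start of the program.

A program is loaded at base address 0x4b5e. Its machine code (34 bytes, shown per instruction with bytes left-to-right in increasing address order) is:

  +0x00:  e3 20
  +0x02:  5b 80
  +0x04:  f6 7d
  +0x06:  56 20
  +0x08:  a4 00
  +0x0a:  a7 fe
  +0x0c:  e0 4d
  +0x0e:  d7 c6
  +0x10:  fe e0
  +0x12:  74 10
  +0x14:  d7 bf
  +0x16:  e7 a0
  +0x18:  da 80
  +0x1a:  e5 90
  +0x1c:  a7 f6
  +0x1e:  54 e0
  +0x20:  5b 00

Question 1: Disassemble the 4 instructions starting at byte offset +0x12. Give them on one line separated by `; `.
@+12  big-endian(74 10) = 0x7410
  op=0x7410>>10=0x1d ⇒ cp (RR)
  [9:7] rd=0 = ax
  [6:4] rs=1 = bx
@+14  big-endian(d7 bf) = 0xd7bf
  op=0xd7bf>>10=0x35 ⇒ lsli (RI)
  [9:7] rd=7 = sp
  [6:0] imm=63 = $63
@+16  big-endian(e7 a0) = 0xe7a0
  op=0xe7a0>>10=0x39 ⇒ sll (RR)
  [9:7] rd=7 = sp
  [6:4] rs=2 = cx
@+18  big-endian(da 80) = 0xda80
  op=0xda80>>10=0x36 ⇒ neg (R)
  [9:7] rd=5 = di

cp ax, bx; lsli sp, $63; sll sp, cx; neg di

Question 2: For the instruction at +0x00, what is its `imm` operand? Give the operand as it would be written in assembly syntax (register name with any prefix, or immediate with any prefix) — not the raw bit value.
$32

[00] e3 20 → 0xe320
  top 6b → 0x38 → adi [RI]
  rd@[9:7]=0x6 ⇒ bp
  imm@[6:0]=0x20 ⇒ $32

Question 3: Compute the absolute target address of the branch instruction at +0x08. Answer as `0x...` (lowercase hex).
off 0x08: read a4 00 as big → 0xa400
  op=0xa400>>10=0x29 ⇒ jnz (J)
  [9:0] imm=0 = $0
  target = base 0x4b5e + off 0x08 + 2 + imm 0 = 0x4b68

0x4b68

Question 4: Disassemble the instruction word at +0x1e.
@+1e  big-endian(54 e0) = 0x54e0
  opcode bits[15:10]=0x15: and/RR
  rd: (w>>7)&0x7=0x1 → bx
  rs: (w>>4)&0x7=0x6 → bp

and bx, bp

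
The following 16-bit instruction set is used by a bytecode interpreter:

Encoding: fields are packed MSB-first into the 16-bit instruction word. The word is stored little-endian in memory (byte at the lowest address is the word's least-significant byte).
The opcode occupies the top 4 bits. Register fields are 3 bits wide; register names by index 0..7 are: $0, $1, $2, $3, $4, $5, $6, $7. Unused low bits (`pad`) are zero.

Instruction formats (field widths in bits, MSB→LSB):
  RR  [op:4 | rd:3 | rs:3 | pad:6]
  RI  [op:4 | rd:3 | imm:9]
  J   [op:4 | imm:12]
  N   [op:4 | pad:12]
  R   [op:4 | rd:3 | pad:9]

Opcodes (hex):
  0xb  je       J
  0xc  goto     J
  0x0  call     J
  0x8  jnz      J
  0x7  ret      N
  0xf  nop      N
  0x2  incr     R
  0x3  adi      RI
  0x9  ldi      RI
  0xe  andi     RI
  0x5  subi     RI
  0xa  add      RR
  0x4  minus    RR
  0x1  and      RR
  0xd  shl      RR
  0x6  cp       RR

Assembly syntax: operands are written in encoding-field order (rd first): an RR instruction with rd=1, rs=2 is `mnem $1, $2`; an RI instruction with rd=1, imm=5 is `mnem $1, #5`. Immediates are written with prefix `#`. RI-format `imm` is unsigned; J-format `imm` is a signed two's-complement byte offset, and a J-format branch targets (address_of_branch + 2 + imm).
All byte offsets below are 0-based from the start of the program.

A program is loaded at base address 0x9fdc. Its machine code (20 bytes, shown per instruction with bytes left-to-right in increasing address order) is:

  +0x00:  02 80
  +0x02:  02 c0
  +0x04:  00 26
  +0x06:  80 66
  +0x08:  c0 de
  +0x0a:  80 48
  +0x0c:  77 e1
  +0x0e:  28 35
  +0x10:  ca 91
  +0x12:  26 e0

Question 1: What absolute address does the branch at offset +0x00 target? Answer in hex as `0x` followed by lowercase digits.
0x9fe0

+0x00: 02 80 ⇒ word 0x8002 (little)
  op=0x8002>>12=0x8 ⇒ jnz (J)
  [11:0] imm=2 = #2
  target = base 0x9fdc + off 0x00 + 2 + imm 2 = 0x9fe0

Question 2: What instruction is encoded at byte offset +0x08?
shl $7, $3

off 0x08: read c0 de as little → 0xdec0
  op=0xdec0>>12=0xd ⇒ shl (RR)
  rd@[11:9]=0x7 ⇒ $7
  rs@[8:6]=0x3 ⇒ $3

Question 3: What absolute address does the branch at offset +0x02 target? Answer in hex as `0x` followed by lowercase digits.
0x9fe2

off 0x02: read 02 c0 as little → 0xc002
  opcode bits[15:12]=0xc: goto/J
  imm@[11:0]=0x2 ⇒ #2
  target = base 0x9fdc + off 0x02 + 2 + imm 2 = 0x9fe2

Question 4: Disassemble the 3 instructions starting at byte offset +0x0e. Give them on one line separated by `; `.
@+0e  little-endian(28 35) = 0x3528
  top 4b → 0x3 → adi [RI]
  [11:9] rd=2 = $2
  [8:0] imm=296 = #296
@+10  little-endian(ca 91) = 0x91ca
  top 4b → 0x9 → ldi [RI]
  [11:9] rd=0 = $0
  [8:0] imm=458 = #458
@+12  little-endian(26 e0) = 0xe026
  top 4b → 0xe → andi [RI]
  [11:9] rd=0 = $0
  [8:0] imm=38 = #38

adi $2, #296; ldi $0, #458; andi $0, #38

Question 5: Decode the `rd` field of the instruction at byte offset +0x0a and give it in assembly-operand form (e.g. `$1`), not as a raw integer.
$4

@+0a  little-endian(80 48) = 0x4880
  op=0x4880>>12=0x4 ⇒ minus (RR)
  rd: (w>>9)&0x7=0x4 → $4
  rs: (w>>6)&0x7=0x2 → $2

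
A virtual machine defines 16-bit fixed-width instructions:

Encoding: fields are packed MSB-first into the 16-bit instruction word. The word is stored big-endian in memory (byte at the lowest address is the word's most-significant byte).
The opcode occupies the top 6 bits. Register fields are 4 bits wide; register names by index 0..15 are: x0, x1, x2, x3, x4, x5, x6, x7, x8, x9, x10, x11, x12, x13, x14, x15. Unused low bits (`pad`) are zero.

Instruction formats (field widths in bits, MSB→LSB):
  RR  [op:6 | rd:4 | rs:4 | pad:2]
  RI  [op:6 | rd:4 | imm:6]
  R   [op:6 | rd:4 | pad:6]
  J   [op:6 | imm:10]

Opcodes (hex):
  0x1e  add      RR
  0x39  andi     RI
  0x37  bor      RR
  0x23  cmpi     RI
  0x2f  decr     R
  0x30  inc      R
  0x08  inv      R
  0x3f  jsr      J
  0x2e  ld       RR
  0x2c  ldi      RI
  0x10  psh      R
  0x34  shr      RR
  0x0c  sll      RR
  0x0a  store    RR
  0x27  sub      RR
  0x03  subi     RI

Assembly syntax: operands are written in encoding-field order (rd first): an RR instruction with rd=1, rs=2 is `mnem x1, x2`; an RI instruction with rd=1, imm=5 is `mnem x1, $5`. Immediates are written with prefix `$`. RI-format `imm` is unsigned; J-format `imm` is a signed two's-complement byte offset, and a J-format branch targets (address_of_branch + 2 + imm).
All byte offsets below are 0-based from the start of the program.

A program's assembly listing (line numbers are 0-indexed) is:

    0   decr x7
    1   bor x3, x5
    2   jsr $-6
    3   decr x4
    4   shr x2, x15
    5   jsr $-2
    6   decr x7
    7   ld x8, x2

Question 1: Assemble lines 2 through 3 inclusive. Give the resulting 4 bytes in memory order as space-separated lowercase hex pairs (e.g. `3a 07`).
line 2 (jsr): pack op=0x3f:6|imm=-6:10 = 0xfffa; big→ ff fa
line 3 (decr): pack op=0x2f:6|rd=4:4|pad=0:6 = 0xbd00; big→ bd 00

ff fa bd 00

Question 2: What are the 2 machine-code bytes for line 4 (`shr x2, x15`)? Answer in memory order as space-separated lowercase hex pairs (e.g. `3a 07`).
d0 bc

L4: shr op=0x34:6|rd=2:4|rs=15:4|pad=0:2 ⇒ 0xd0bc ⇒ big d0 bc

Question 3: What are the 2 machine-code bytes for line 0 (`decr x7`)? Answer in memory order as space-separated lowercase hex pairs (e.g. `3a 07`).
0. decr fields op=0x2f:6|rd=7:4|pad=0:6 → word bdc0h → bd c0

bd c0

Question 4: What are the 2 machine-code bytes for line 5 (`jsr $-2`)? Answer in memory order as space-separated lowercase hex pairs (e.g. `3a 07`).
line 5 (jsr): pack op=0x3f:6|imm=-2:10 = 0xfffe; big→ ff fe

ff fe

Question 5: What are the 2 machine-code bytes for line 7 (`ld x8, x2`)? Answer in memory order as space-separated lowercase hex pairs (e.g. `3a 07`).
ba 08

7. ld fields op=0x2e:6|rd=8:4|rs=2:4|pad=0:2 → word ba08h → ba 08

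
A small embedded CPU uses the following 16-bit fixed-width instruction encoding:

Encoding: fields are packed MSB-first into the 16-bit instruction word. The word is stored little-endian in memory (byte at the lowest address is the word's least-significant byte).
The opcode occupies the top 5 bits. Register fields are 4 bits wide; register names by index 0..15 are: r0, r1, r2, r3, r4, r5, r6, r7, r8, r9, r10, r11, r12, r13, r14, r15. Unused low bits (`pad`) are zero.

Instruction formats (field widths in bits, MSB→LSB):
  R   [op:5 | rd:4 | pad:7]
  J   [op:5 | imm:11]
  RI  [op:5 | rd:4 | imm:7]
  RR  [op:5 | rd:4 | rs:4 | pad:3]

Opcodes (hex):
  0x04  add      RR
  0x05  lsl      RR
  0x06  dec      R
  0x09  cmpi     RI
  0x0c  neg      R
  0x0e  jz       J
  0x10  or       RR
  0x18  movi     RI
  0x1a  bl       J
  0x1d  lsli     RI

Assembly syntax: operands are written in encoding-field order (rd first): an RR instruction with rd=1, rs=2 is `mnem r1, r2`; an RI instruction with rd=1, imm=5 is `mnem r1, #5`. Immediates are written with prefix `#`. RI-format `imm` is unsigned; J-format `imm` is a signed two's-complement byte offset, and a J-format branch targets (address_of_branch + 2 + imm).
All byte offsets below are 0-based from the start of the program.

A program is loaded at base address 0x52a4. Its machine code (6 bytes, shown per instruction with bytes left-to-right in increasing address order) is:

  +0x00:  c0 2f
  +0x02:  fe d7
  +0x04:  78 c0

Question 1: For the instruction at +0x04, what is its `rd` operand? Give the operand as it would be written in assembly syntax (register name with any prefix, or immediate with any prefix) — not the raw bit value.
off 0x04: read 78 c0 as little → 0xc078
  op=0xc078>>11=0x18 ⇒ movi (RI)
  rd: (w>>7)&0xf=0x0 → r0
  imm: (w>>0)&0x7f=0x78 → #120

r0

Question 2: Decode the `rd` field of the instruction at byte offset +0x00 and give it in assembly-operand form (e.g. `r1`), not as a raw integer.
r15

+0x00: c0 2f ⇒ word 0x2fc0 (little)
  opcode bits[15:11]=0x5: lsl/RR
  rd@[10:7]=0xf ⇒ r15
  rs@[6:3]=0x8 ⇒ r8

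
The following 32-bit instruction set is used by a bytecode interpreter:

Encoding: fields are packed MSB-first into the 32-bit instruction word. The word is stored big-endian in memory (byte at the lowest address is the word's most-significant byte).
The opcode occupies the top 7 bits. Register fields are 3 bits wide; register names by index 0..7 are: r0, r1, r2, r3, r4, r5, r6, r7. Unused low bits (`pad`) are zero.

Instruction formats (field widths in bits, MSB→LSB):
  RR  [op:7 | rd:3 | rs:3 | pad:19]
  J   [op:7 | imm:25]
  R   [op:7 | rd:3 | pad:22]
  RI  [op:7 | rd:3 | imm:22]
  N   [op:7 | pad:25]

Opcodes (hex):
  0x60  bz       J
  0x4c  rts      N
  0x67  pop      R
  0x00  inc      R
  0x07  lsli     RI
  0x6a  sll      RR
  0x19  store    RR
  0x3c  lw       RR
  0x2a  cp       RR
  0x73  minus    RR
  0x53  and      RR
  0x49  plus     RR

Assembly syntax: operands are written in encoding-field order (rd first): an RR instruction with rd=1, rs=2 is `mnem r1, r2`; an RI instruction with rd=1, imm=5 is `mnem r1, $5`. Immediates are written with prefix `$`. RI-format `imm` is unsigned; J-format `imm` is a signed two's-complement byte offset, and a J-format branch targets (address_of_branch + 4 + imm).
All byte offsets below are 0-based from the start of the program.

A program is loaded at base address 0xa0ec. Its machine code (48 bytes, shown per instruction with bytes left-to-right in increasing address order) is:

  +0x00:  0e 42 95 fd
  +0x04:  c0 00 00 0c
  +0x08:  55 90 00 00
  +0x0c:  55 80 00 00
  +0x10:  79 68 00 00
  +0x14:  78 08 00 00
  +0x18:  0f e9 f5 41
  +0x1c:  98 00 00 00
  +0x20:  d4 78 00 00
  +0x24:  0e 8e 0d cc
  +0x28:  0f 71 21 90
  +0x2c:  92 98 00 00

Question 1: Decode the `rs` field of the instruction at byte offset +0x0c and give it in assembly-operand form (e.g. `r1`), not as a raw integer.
r0

@+0c  big-endian(55 80 00 00) = 0x55800000
  top 7b → 0x2a → cp [RR]
  [24:22] rd=6 = r6
  [21:19] rs=0 = r0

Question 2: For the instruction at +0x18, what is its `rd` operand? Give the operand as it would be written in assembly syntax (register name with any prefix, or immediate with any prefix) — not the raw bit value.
@+18  big-endian(0f e9 f5 41) = 0x0fe9f541
  top 7b → 0x7 → lsli [RI]
  rd@[24:22]=0x7 ⇒ r7
  imm@[21:0]=0x29f541 ⇒ $2749761

r7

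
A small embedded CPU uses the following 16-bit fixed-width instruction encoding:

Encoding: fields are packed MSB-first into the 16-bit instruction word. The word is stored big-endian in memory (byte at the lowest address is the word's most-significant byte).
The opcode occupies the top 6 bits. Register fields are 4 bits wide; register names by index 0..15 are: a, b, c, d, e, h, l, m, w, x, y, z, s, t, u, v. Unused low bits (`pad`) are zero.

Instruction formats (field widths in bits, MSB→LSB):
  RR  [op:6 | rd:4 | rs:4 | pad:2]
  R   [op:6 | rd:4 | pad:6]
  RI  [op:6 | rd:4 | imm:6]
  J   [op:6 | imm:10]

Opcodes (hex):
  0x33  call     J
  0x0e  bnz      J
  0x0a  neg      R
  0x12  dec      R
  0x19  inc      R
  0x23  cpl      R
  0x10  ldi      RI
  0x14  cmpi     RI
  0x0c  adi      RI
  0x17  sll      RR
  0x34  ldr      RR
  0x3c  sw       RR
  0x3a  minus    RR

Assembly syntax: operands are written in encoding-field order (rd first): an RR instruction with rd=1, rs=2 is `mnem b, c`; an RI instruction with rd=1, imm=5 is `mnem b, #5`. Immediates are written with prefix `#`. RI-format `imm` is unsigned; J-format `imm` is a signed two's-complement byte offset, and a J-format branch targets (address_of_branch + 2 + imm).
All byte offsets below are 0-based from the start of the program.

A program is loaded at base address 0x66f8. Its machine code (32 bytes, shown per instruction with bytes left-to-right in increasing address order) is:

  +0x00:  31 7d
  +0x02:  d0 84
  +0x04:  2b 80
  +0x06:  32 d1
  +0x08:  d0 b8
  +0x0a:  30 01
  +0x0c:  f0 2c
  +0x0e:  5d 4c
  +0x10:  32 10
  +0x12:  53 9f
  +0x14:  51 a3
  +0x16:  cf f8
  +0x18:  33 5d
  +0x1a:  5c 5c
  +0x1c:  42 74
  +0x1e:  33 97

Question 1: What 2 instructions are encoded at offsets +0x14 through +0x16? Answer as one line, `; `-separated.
cmpi l, #35; call #-8

@+14  big-endian(51 a3) = 0x51a3
  opcode bits[15:10]=0x14: cmpi/RI
  [9:6] rd=6 = l
  [5:0] imm=35 = #35
@+16  big-endian(cf f8) = 0xcff8
  opcode bits[15:10]=0x33: call/J
  [9:0] imm=1016 (s10→-8) = #-8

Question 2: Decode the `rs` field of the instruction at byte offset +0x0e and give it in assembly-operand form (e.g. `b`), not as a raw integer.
d

[0e] 5d 4c → 0x5d4c
  op=0x5d4c>>10=0x17 ⇒ sll (RR)
  rd@[9:6]=0x5 ⇒ h
  rs@[5:2]=0x3 ⇒ d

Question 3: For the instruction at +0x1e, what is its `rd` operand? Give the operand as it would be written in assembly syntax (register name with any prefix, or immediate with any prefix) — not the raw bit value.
u

@+1e  big-endian(33 97) = 0x3397
  top 6b → 0xc → adi [RI]
  rd@[9:6]=0xe ⇒ u
  imm@[5:0]=0x17 ⇒ #23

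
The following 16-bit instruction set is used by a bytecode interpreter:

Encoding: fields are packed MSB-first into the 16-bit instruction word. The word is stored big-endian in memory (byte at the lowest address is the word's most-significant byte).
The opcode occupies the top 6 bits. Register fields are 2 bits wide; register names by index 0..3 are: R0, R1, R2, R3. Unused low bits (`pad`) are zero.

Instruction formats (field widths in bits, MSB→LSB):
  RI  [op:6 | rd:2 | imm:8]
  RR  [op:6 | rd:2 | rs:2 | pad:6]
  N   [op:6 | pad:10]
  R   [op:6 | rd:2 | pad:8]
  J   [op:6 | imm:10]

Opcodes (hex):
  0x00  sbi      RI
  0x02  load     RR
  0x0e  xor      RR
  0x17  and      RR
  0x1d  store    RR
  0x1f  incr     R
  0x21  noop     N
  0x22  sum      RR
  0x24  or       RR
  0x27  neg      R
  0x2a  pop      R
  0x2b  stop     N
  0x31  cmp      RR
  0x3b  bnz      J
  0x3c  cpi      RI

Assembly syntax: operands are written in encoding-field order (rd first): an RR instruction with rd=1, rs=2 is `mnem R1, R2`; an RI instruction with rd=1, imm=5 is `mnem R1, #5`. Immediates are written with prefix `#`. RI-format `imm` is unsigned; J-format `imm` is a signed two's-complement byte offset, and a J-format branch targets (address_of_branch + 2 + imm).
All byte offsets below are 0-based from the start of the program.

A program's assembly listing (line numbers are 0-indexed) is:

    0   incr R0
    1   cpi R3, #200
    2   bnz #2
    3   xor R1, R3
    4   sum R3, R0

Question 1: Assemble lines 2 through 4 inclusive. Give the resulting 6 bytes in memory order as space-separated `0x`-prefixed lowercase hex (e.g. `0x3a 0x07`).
0xec 0x02 0x39 0xc0 0x8b 0x00

L2: bnz op=0x3b:6|imm=2:10 ⇒ 0xec02 ⇒ big ec 02
L3: xor op=0xe:6|rd=1:2|rs=3:2|pad=0:6 ⇒ 0x39c0 ⇒ big 39 c0
L4: sum op=0x22:6|rd=3:2|rs=0:2|pad=0:6 ⇒ 0x8b00 ⇒ big 8b 00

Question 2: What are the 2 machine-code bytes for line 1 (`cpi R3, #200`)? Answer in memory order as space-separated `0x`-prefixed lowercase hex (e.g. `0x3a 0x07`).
0xf3 0xc8

1. cpi fields op=0x3c:6|rd=3:2|imm=200:8 → word f3c8h → f3 c8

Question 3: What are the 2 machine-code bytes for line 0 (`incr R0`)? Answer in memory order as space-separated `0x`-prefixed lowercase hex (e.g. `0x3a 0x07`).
line 0 (incr): pack op=0x1f:6|rd=0:2|pad=0:8 = 0x7c00; big→ 7c 00

0x7c 0x00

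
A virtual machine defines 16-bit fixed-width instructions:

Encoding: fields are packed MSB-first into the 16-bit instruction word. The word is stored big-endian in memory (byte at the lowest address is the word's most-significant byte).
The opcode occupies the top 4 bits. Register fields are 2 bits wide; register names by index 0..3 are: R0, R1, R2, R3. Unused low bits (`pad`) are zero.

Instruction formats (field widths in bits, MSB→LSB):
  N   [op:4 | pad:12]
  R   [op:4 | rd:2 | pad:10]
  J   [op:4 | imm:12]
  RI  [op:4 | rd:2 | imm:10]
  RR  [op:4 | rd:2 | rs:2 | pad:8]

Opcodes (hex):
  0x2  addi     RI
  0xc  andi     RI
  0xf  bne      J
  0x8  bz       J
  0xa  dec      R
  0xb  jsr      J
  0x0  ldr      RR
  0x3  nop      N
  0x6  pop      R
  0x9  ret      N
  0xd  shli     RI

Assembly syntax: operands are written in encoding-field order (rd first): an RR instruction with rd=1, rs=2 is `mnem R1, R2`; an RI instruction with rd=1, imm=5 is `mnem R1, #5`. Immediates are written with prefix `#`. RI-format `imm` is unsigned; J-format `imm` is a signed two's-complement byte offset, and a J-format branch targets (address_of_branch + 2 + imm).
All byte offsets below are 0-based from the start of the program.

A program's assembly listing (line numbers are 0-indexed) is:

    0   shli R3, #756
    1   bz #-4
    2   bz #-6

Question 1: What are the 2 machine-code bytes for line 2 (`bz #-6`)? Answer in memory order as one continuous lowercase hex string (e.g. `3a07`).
2. bz fields op=0x8:4|imm=-6:12 → word 8ffah → 8f fa

8ffa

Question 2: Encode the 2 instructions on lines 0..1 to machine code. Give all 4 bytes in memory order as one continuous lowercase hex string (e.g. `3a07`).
def48ffc

line 0 (shli): pack op=0xd:4|rd=3:2|imm=756:10 = 0xdef4; big→ de f4
line 1 (bz): pack op=0x8:4|imm=-4:12 = 0x8ffc; big→ 8f fc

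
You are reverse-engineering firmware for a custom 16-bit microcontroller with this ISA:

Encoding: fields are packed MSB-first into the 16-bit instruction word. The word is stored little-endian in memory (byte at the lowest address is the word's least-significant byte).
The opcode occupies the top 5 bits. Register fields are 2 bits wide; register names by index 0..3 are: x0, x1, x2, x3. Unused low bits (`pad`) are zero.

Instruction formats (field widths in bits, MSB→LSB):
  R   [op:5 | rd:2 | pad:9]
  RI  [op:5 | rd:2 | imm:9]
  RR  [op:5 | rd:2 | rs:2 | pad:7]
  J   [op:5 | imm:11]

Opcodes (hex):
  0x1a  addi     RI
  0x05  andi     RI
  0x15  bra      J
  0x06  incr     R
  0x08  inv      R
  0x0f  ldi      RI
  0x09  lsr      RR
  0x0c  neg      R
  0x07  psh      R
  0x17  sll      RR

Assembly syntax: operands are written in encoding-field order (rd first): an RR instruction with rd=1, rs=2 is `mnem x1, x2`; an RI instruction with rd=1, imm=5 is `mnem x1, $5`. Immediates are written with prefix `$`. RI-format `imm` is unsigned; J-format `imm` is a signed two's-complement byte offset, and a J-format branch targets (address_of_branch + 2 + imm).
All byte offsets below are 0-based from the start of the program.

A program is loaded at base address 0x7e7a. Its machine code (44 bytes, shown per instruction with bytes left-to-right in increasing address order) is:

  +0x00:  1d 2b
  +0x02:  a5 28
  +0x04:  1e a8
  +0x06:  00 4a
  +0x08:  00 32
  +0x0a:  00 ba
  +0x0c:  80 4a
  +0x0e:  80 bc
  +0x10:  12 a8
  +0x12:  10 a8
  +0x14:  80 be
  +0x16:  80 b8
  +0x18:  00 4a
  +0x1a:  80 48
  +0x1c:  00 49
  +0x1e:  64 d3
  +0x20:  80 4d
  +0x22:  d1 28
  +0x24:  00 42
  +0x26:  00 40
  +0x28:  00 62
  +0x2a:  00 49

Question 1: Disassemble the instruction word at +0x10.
bra $18

[10] 12 a8 → 0xa812
  op=0xa812>>11=0x15 ⇒ bra (J)
  imm: (w>>0)&0x7ff=0x12 → $18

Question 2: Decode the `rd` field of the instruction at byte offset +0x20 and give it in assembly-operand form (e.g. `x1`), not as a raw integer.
x2

[20] 80 4d → 0x4d80
  op=0x4d80>>11=0x9 ⇒ lsr (RR)
  rd: (w>>9)&0x3=0x2 → x2
  rs: (w>>7)&0x3=0x3 → x3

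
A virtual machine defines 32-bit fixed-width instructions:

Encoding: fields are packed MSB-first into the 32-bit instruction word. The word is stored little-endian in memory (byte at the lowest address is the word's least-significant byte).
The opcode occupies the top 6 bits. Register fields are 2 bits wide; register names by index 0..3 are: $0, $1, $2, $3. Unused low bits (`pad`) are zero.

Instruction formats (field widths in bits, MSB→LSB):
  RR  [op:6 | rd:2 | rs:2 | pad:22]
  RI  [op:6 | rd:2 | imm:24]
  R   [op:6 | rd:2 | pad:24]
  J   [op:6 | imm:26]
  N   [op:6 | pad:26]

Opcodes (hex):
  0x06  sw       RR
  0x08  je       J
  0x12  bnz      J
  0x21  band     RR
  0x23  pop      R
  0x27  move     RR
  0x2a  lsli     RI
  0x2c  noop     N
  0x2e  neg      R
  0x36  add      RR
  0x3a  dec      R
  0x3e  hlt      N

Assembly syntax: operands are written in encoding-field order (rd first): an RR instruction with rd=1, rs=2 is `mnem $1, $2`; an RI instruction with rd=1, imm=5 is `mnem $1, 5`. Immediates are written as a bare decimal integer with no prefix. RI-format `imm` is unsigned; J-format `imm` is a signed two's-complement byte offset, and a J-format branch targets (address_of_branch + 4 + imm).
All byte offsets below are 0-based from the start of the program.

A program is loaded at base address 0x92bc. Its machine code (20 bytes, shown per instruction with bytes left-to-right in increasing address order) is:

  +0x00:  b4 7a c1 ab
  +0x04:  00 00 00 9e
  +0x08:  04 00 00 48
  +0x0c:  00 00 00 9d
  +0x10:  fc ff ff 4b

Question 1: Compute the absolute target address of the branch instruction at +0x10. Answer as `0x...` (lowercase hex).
0x92cc

[10] fc ff ff 4b → 0x4bfffffc
  opcode bits[31:26]=0x12: bnz/J
  imm: (w>>0)&0x3ffffff=0x3fffffc (s26→-4) → -4
  target = base 0x92bc + off 0x10 + 4 + imm -4 = 0x92cc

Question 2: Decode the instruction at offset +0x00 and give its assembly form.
lsli $3, 12679860

+0x00: b4 7a c1 ab ⇒ word 0xabc17ab4 (little)
  op=0xabc17ab4>>26=0x2a ⇒ lsli (RI)
  rd@[25:24]=0x3 ⇒ $3
  imm@[23:0]=0xc17ab4 ⇒ 12679860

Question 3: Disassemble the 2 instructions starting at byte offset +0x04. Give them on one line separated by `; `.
move $2, $0; bnz 4

off 0x04: read 00 00 00 9e as little → 0x9e000000
  op=0x9e000000>>26=0x27 ⇒ move (RR)
  rd: (w>>24)&0x3=0x2 → $2
  rs: (w>>22)&0x3=0x0 → $0
off 0x08: read 04 00 00 48 as little → 0x48000004
  op=0x48000004>>26=0x12 ⇒ bnz (J)
  imm: (w>>0)&0x3ffffff=0x4 → 4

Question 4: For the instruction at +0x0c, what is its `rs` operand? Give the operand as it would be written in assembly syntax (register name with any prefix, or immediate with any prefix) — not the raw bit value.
$0

+0x0c: 00 00 00 9d ⇒ word 0x9d000000 (little)
  op=0x9d000000>>26=0x27 ⇒ move (RR)
  rd: (w>>24)&0x3=0x1 → $1
  rs: (w>>22)&0x3=0x0 → $0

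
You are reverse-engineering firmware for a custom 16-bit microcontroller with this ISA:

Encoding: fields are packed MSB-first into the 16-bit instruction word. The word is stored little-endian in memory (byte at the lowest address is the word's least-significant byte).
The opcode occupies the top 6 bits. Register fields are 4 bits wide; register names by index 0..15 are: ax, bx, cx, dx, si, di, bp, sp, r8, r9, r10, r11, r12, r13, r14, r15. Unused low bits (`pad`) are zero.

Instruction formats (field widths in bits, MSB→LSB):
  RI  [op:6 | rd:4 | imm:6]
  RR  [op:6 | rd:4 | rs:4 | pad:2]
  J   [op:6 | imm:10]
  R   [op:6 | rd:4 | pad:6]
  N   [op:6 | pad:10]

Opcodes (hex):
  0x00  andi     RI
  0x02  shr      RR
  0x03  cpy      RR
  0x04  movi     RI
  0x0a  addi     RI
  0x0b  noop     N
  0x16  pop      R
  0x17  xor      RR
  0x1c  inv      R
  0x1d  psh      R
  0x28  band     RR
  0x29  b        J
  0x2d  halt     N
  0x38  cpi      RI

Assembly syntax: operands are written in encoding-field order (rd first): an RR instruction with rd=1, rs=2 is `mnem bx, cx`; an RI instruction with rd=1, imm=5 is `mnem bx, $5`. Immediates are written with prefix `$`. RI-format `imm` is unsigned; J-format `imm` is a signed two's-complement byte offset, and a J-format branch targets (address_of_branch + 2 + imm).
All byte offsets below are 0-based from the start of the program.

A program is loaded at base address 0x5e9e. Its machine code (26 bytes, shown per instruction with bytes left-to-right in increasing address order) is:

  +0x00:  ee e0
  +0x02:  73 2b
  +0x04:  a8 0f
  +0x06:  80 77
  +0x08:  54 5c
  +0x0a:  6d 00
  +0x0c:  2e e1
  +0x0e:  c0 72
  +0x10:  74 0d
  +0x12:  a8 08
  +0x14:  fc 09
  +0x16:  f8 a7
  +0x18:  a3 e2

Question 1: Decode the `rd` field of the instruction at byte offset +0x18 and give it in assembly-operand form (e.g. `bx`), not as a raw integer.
+0x18: a3 e2 ⇒ word 0xe2a3 (little)
  opcode bits[15:10]=0x38: cpi/RI
  [9:6] rd=10 = r10
  [5:0] imm=35 = $35

r10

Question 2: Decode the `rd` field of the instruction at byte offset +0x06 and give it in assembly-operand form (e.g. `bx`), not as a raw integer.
+0x06: 80 77 ⇒ word 0x7780 (little)
  top 6b → 0x1d → psh [R]
  rd: (w>>6)&0xf=0xe → r14

r14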